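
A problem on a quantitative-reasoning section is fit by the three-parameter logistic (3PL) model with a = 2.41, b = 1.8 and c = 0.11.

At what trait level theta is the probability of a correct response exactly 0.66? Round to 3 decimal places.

P(theta) = c + (1 − c) · 1 / (1 + exp(−a(theta − b)))
Remove guessing floor: (0.66 − 0.11)/(1 − 0.11) = 0.6180
logit = ln(0.6180/0.3820) = 0.4810
theta = b + logit/(a) = 1.8 + 0.4810/2.4100 = 1.9996

2.000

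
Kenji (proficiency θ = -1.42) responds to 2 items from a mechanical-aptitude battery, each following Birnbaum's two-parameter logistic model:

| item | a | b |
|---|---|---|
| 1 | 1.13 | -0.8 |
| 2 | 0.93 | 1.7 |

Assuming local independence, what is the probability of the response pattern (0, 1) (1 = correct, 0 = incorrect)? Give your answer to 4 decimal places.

P(θ) = 1 / (1 + exp(−a(θ − b)))
P_1 = 1/(1+e^{0.7006}) = 0.3317
P_2 = 1/(1+e^{2.9016}) = 0.0521
L = (1−P_1) × P_2 = 0.6683 × 0.0521 = 0.03480

0.0348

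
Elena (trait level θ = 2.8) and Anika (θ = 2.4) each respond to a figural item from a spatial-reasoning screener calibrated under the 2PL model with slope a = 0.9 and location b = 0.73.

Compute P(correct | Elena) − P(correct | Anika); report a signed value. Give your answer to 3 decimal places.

P(θ) = 1 / (1 + exp(−a(θ − b)))
P(Elena) = 0.8656  [exponent 1.8630]
P(Anika) = 0.8180  [exponent 1.5030]
Difference = 0.8656 − 0.8180 = 0.0476

0.048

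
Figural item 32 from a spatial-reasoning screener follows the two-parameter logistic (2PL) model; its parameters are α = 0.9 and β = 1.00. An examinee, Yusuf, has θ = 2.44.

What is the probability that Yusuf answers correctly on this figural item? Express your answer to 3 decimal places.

0.785

P(θ) = 1 / (1 + exp(−α(θ − β)))
Exponent: 0.9 × (2.44 − 1.00) = 1.2960
1/(1 + e^{-1.2960}) = 0.7852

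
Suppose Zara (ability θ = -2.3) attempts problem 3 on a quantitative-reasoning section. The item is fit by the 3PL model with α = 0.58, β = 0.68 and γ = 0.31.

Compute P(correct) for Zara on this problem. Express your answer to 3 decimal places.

P(θ) = γ + (1 − γ) · 1 / (1 + exp(−α(θ − β)))
Exponent: 0.58 × (-2.3 − 0.68) = -1.7284
1/(1 + e^{1.7284}) = 0.1508
P = 0.31 + 0.69 × 0.1508 = 0.4140

0.414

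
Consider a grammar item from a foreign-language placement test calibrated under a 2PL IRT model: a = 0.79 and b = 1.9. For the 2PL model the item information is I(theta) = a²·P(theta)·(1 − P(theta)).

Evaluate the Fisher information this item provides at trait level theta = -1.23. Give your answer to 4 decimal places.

P = 1/(1+e^{2.4727}) = 0.0778
P(1−P) = 0.0778 × 0.9222 = 0.0717
I = a² × P(1−P) = 0.79² × 0.0717 = 0.04477

0.0448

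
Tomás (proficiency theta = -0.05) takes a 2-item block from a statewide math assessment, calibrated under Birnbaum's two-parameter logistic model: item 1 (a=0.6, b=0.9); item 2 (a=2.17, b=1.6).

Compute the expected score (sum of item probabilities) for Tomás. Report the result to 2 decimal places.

P(theta) = 1 / (1 + exp(−a(theta − b)))
P_1 = 1/(1+e^{0.5700}) = 0.3612
P_2 = 1/(1+e^{3.5805}) = 0.0271
E[score] = 0.3612 + 0.0271 = 0.3883

0.39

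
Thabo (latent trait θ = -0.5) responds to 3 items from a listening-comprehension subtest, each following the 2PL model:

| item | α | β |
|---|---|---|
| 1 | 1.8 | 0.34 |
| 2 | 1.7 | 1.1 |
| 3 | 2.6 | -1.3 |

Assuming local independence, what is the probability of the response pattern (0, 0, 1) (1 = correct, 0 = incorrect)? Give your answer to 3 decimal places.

0.683

P(θ) = 1 / (1 + exp(−α(θ − β)))
P_1 = 1/(1+e^{1.5120}) = 0.1806
P_2 = 1/(1+e^{2.7200}) = 0.0618
P_3 = 1/(1+e^{-2.0800}) = 0.8889
L = (1−P_1) × (1−P_2) × P_3 = 0.8194 × 0.9382 × 0.8889 = 0.68335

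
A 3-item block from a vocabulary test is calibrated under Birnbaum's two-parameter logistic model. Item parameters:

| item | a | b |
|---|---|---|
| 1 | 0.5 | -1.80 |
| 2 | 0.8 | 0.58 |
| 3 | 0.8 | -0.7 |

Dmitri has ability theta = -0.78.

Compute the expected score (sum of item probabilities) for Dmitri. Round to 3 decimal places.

P(theta) = 1 / (1 + exp(−a(theta − b)))
P_1 = 1/(1+e^{-0.5100}) = 0.6248
P_2 = 1/(1+e^{1.0880}) = 0.2520
P_3 = 1/(1+e^{0.0640}) = 0.4840
E[score] = 0.6248 + 0.2520 + 0.4840 = 1.3608

1.361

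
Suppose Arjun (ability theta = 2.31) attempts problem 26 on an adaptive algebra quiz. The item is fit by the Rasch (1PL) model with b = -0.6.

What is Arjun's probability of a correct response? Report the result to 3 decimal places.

0.948

P(theta) = 1 / (1 + exp(−(theta − b)))
Exponent: (2.31 − (-0.6)) = 2.9100
1/(1 + e^{-2.9100}) = 0.9483
P = 0.9483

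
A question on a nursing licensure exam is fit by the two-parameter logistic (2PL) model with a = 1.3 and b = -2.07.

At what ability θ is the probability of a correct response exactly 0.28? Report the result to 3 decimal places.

P(θ) = 1 / (1 + exp(−a(θ − b)))
logit = ln(0.2800/0.7200) = -0.9445
θ = b + logit/(a) = -2.07 + (-0.9445)/1.3000 = -2.7965

-2.797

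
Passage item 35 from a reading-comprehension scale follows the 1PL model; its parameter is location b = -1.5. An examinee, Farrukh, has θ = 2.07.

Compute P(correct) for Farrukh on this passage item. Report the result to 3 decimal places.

0.973

P(θ) = 1 / (1 + exp(−(θ − b)))
Exponent: (2.07 − (-1.5)) = 3.5700
1/(1 + e^{-3.5700}) = 0.9726
P = 0.9726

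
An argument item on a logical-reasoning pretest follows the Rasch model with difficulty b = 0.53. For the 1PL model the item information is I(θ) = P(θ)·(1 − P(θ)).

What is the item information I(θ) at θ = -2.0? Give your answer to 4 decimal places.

0.0683

P = 1/(1+e^{2.5300}) = 0.0738
P(1−P) = 0.0738 × 0.9262 = 0.0683
I = P(1−P) = 0.06834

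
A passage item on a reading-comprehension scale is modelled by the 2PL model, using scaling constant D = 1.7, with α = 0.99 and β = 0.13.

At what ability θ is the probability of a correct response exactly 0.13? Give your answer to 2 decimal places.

-1.00

P(θ) = 1 / (1 + exp(−D·α(θ − β)))
logit = ln(0.1300/0.8700) = -1.9010
θ = β + logit/(1.7·α) = 0.13 + (-1.9010)/1.6830 = -0.9995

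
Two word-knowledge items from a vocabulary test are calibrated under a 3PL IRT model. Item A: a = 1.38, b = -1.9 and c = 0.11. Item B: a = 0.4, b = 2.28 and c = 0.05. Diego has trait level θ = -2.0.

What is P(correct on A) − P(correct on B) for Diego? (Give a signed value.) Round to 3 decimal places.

P(θ) = c + (1 − c) · 1 / (1 + exp(−a(θ − b)))
P_A = 0.5243
P_B = 0.1953
P_A − P_B = 0.3291

0.329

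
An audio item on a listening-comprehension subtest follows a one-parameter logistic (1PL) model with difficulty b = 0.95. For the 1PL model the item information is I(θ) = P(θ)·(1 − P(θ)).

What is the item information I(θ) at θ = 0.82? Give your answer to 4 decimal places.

0.2489

P = 1/(1+e^{0.1300}) = 0.4675
P(1−P) = 0.4675 × 0.5325 = 0.2489
I = P(1−P) = 0.24895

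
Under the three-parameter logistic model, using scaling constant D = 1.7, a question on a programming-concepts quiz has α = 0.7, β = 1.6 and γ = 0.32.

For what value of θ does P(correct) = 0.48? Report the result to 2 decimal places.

P(θ) = γ + (1 − γ) · 1 / (1 + exp(−D·α(θ − β)))
Remove guessing floor: (0.48 − 0.32)/(1 − 0.32) = 0.2353
logit = ln(0.2353/0.7647) = -1.1787
θ = β + logit/(1.7·α) = 1.6 + (-1.1787)/1.1900 = 0.6095

0.61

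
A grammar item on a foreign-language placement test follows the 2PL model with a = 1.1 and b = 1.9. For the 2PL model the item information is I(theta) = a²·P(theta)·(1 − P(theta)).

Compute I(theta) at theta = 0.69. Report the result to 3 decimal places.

0.200

P = 1/(1+e^{1.3310}) = 0.2090
P(1−P) = 0.2090 × 0.7910 = 0.1653
I = a² × P(1−P) = 1.1² × 0.1653 = 0.20003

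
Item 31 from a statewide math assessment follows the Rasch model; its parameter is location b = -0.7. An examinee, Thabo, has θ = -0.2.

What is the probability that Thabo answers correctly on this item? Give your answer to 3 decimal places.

0.622

P(θ) = 1 / (1 + exp(−(θ − b)))
Exponent: (-0.2 − (-0.7)) = 0.5000
1/(1 + e^{-0.5000}) = 0.6225
P = 0.6225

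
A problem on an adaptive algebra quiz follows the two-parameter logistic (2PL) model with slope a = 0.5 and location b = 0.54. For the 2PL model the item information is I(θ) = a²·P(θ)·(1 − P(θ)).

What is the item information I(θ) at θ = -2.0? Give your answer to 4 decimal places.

P = 1/(1+e^{1.2700}) = 0.2193
P(1−P) = 0.2193 × 0.7807 = 0.1712
I = a² × P(1−P) = 0.5² × 0.1712 = 0.04280

0.0428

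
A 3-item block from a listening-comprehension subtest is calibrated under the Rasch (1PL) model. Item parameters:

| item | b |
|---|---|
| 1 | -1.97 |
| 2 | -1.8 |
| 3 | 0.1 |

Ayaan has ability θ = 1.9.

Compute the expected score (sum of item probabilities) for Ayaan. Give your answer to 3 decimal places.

P(θ) = 1 / (1 + exp(−(θ − b)))
P_1 = 1/(1+e^{-3.8700}) = 0.9796
P_2 = 1/(1+e^{-3.7000}) = 0.9759
P_3 = 1/(1+e^{-1.8000}) = 0.8581
E[score] = 0.9796 + 0.9759 + 0.8581 = 2.8136

2.814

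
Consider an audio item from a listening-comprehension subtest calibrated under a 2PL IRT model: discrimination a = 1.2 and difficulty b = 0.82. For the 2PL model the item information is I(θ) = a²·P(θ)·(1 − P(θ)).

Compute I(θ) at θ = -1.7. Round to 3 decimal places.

P = 1/(1+e^{3.0240}) = 0.0464
P(1−P) = 0.0464 × 0.9536 = 0.0442
I = a² × P(1−P) = 1.2² × 0.0442 = 0.06365

0.064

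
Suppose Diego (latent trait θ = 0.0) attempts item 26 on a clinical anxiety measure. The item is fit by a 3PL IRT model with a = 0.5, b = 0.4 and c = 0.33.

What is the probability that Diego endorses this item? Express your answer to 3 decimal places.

P(θ) = c + (1 − c) · 1 / (1 + exp(−a(θ − b)))
Exponent: 0.5 × (0.0 − 0.4) = -0.2000
1/(1 + e^{0.2000}) = 0.4502
P = 0.33 + 0.67 × 0.4502 = 0.6316

0.632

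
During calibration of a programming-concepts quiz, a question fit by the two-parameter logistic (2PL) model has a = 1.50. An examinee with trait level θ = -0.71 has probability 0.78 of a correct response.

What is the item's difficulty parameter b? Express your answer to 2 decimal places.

P(θ) = 1 / (1 + exp(−a(θ − b)))
logit(0.78) = ln(0.78/0.22) = 1.2657
b = θ − logit/(a) = -0.71 − 1.2657/1.5000 = -1.5538

-1.55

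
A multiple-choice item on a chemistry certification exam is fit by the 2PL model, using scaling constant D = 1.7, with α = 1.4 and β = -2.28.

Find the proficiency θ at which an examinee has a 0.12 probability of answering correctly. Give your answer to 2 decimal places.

-3.12

P(θ) = 1 / (1 + exp(−D·α(θ − β)))
logit = ln(0.1200/0.8800) = -1.9924
θ = β + logit/(1.7·α) = -2.28 + (-1.9924)/2.3800 = -3.1172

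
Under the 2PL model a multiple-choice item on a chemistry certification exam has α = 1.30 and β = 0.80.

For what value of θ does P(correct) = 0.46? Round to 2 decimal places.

P(θ) = 1 / (1 + exp(−α(θ − β)))
logit = ln(0.4600/0.5400) = -0.1603
θ = β + logit/(α) = 0.80 + (-0.1603)/1.3000 = 0.6767

0.68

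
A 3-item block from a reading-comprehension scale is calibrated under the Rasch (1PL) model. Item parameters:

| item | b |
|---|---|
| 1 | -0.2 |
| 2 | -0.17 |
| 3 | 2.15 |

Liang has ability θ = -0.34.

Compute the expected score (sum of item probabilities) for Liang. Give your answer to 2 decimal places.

1.00

P(θ) = 1 / (1 + exp(−(θ − b)))
P_1 = 1/(1+e^{0.1400}) = 0.4651
P_2 = 1/(1+e^{0.1700}) = 0.4576
P_3 = 1/(1+e^{2.4900}) = 0.0766
E[score] = 0.4651 + 0.4576 + 0.0766 = 0.9992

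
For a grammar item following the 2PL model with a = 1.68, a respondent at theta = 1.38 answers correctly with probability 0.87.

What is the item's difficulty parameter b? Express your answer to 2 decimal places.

P(theta) = 1 / (1 + exp(−a(theta − b)))
logit(0.87) = ln(0.87/0.13) = 1.9010
b = theta − logit/(a) = 1.38 − 1.9010/1.6800 = 0.2485

0.25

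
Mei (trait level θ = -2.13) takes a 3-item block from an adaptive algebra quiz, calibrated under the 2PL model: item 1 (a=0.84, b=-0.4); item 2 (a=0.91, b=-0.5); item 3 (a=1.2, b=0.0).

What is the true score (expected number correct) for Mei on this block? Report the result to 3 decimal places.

0.446

P(θ) = 1 / (1 + exp(−a(θ − b)))
P_1 = 1/(1+e^{1.4532}) = 0.1895
P_2 = 1/(1+e^{1.4833}) = 0.1849
P_3 = 1/(1+e^{2.5560}) = 0.0720
E[score] = 0.1895 + 0.1849 + 0.0720 = 0.4465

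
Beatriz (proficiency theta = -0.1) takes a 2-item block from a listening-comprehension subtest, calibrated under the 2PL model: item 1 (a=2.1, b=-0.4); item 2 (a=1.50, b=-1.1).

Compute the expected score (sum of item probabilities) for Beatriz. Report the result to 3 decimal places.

P(theta) = 1 / (1 + exp(−a(theta − b)))
P_1 = 1/(1+e^{-0.6300}) = 0.6525
P_2 = 1/(1+e^{-1.5000}) = 0.8176
E[score] = 0.6525 + 0.8176 = 1.4701

1.470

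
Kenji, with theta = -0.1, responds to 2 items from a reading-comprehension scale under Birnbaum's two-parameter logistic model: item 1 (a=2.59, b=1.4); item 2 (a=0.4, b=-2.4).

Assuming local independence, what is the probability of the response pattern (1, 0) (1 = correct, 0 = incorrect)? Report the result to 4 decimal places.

0.0057

P(theta) = 1 / (1 + exp(−a(theta − b)))
P_1 = 1/(1+e^{3.8850}) = 0.0201
P_2 = 1/(1+e^{-0.9200}) = 0.7150
L = P_1 × (1−P_2) = 0.0201 × 0.2850 = 0.00574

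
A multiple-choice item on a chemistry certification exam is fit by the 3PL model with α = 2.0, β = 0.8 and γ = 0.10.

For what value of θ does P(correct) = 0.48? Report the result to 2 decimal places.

0.64

P(θ) = γ + (1 − γ) · 1 / (1 + exp(−α(θ − β)))
Remove guessing floor: (0.48 − 0.10)/(1 − 0.10) = 0.4222
logit = ln(0.4222/0.5778) = -0.3137
θ = β + logit/(α) = 0.8 + (-0.3137)/2.0000 = 0.6432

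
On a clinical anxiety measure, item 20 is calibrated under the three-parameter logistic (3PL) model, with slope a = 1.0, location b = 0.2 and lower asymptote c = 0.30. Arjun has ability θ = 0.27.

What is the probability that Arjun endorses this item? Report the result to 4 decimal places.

P(θ) = c + (1 − c) · 1 / (1 + exp(−a(θ − b)))
Exponent: 1.0 × (0.27 − 0.2) = 0.0700
1/(1 + e^{-0.0700}) = 0.5175
P = 0.30 + 0.70 × 0.5175 = 0.6622

0.6622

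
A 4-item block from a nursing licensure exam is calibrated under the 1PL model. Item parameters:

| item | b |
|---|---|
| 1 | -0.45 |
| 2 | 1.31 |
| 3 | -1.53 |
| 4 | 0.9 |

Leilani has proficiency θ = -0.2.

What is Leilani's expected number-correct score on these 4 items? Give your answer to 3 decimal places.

P(θ) = 1 / (1 + exp(−(θ − b)))
P_1 = 1/(1+e^{-0.2500}) = 0.5622
P_2 = 1/(1+e^{1.5100}) = 0.1809
P_3 = 1/(1+e^{-1.3300}) = 0.7908
P_4 = 1/(1+e^{1.1000}) = 0.2497
E[score] = 0.5622 + 0.1809 + 0.7908 + 0.2497 = 1.7837

1.784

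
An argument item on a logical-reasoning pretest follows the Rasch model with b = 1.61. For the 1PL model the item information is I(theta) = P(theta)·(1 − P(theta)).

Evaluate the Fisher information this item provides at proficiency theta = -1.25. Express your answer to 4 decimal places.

0.0512

P = 1/(1+e^{2.8600}) = 0.0542
P(1−P) = 0.0542 × 0.9458 = 0.0512
I = P(1−P) = 0.05123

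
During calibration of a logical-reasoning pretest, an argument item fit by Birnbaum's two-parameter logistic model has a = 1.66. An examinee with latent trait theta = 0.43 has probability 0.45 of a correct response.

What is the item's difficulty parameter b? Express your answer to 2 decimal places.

P(theta) = 1 / (1 + exp(−a(theta − b)))
logit(0.45) = ln(0.45/0.55) = -0.2007
b = theta − logit/(a) = 0.43 − (-0.2007)/1.6600 = 0.5509

0.55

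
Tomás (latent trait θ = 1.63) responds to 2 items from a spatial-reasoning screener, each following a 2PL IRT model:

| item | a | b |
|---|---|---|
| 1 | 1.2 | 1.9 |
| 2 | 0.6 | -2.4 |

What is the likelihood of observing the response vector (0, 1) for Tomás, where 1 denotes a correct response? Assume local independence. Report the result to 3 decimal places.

0.533

P(θ) = 1 / (1 + exp(−a(θ − b)))
P_1 = 1/(1+e^{0.3240}) = 0.4197
P_2 = 1/(1+e^{-2.4180}) = 0.9182
L = (1−P_1) × P_2 = 0.5803 × 0.9182 = 0.53282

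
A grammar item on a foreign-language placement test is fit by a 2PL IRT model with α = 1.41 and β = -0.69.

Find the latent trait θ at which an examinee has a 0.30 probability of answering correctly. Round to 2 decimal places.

P(θ) = 1 / (1 + exp(−α(θ − β)))
logit = ln(0.3000/0.7000) = -0.8473
θ = β + logit/(α) = -0.69 + (-0.8473)/1.4100 = -1.2909

-1.29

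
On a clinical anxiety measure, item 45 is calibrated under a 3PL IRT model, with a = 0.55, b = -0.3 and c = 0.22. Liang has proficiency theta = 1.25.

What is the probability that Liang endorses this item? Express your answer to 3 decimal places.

0.767

P(theta) = c + (1 − c) · 1 / (1 + exp(−a(theta − b)))
Exponent: 0.55 × (1.25 − (-0.3)) = 0.8525
1/(1 + e^{-0.8525}) = 0.7011
P = 0.22 + 0.78 × 0.7011 = 0.7669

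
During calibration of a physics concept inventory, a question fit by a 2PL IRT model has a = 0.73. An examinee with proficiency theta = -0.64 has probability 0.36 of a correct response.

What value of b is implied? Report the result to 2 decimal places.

P(theta) = 1 / (1 + exp(−a(theta − b)))
logit(0.36) = ln(0.36/0.64) = -0.5754
b = theta − logit/(a) = -0.64 − (-0.5754)/0.7300 = 0.1482

0.15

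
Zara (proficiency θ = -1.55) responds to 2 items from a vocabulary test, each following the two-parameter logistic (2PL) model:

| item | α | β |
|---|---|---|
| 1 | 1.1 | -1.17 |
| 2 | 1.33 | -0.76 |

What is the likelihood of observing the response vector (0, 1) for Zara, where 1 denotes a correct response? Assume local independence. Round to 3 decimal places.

0.156

P(θ) = 1 / (1 + exp(−α(θ − β)))
P_1 = 1/(1+e^{0.4180}) = 0.3970
P_2 = 1/(1+e^{1.0507}) = 0.2591
L = (1−P_1) × P_2 = 0.6030 × 0.2591 = 0.15623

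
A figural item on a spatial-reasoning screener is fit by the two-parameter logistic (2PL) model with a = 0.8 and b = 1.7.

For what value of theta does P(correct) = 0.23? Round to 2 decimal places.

P(theta) = 1 / (1 + exp(−a(theta − b)))
logit = ln(0.2300/0.7700) = -1.2083
theta = b + logit/(a) = 1.7 + (-1.2083)/0.8000 = 0.1896

0.19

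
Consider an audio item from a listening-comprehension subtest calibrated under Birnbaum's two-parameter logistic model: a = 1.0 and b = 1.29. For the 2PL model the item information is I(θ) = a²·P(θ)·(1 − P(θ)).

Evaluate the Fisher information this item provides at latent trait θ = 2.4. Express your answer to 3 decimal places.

P = 1/(1+e^{-1.1100}) = 0.7521
P(1−P) = 0.7521 × 0.2479 = 0.1864
I = a² × P(1−P) = 1.0² × 0.1864 = 0.18643

0.186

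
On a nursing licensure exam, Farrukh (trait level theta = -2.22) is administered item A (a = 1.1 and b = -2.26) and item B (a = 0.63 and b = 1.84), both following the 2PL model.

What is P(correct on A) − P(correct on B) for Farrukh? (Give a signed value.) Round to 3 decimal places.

P(theta) = 1 / (1 + exp(−a(theta − b)))
P_A = 0.5110
P_B = 0.0719
P_A − P_B = 0.4391

0.439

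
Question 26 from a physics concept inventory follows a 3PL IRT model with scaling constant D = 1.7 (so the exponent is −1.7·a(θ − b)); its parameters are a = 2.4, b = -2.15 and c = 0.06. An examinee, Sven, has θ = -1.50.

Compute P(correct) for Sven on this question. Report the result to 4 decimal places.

P(θ) = c + (1 − c) · 1 / (1 + exp(−D·a(θ − b)))
Exponent: 1.7 × 2.4 × (-1.50 − (-2.15)) = 2.6520
1/(1 + e^{-2.6520}) = 0.9341
P = 0.06 + 0.94 × 0.9341 = 0.9381

0.9381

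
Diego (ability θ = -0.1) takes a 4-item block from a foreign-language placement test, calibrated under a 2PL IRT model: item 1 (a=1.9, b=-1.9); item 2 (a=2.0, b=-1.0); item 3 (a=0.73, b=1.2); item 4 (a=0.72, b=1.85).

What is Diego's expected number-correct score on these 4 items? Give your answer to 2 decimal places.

P(θ) = 1 / (1 + exp(−a(θ − b)))
P_1 = 1/(1+e^{-3.4200}) = 0.9683
P_2 = 1/(1+e^{-1.8000}) = 0.8581
P_3 = 1/(1+e^{0.9490}) = 0.2791
P_4 = 1/(1+e^{1.4040}) = 0.1972
E[score] = 0.9683 + 0.8581 + 0.2791 + 0.1972 = 2.3027

2.30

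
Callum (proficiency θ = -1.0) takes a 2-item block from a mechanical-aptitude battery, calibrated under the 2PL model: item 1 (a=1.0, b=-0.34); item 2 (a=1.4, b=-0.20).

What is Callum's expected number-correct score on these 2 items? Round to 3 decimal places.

P(θ) = 1 / (1 + exp(−a(θ − b)))
P_1 = 1/(1+e^{0.6600}) = 0.3407
P_2 = 1/(1+e^{1.1200}) = 0.2460
E[score] = 0.3407 + 0.2460 = 0.5868

0.587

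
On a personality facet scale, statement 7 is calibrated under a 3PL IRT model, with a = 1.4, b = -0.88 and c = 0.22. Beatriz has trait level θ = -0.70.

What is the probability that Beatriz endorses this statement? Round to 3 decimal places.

P(θ) = c + (1 − c) · 1 / (1 + exp(−a(θ − b)))
Exponent: 1.4 × (-0.70 − (-0.88)) = 0.2520
1/(1 + e^{-0.2520}) = 0.5627
P = 0.22 + 0.78 × 0.5627 = 0.6589

0.659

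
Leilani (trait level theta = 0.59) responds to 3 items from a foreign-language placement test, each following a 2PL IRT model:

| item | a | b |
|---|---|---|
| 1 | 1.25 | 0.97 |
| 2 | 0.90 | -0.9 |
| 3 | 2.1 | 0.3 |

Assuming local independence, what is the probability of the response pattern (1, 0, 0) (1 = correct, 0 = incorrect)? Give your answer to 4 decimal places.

0.0280

P(theta) = 1 / (1 + exp(−a(theta − b)))
P_1 = 1/(1+e^{0.4750}) = 0.3834
P_2 = 1/(1+e^{-1.3410}) = 0.7927
P_3 = 1/(1+e^{-0.6090}) = 0.6477
L = P_1 × (1−P_2) × (1−P_3) = 0.3834 × 0.2073 × 0.3523 = 0.02801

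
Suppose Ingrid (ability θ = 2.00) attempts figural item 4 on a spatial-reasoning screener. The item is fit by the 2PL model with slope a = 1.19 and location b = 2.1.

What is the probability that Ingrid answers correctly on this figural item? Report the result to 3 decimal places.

P(θ) = 1 / (1 + exp(−a(θ − b)))
Exponent: 1.19 × (2.00 − 2.1) = -0.1190
1/(1 + e^{0.1190}) = 0.4703

0.470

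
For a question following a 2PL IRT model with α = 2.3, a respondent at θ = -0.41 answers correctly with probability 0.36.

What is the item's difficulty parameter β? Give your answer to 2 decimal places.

P(θ) = 1 / (1 + exp(−α(θ − β)))
logit(0.36) = ln(0.36/0.64) = -0.5754
β = θ − logit/(α) = -0.41 − (-0.5754)/2.3000 = -0.1598

-0.16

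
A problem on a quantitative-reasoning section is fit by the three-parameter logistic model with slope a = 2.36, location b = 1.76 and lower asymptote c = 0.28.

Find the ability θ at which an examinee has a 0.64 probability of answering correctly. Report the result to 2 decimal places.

1.76

P(θ) = c + (1 − c) · 1 / (1 + exp(−a(θ − b)))
Remove guessing floor: (0.64 − 0.28)/(1 − 0.28) = 0.5000
logit = ln(0.5000/0.5000) = 0.0000
θ = b + logit/(a) = 1.76 + 0.0000/2.3600 = 1.7600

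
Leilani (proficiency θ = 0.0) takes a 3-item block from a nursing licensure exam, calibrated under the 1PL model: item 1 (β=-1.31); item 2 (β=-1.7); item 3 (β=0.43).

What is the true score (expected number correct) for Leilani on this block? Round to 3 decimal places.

P(θ) = 1 / (1 + exp(−(θ − β)))
P_1 = 1/(1+e^{-1.3100}) = 0.7875
P_2 = 1/(1+e^{-1.7000}) = 0.8455
P_3 = 1/(1+e^{0.4300}) = 0.3941
E[score] = 0.7875 + 0.8455 + 0.3941 = 2.0272

2.027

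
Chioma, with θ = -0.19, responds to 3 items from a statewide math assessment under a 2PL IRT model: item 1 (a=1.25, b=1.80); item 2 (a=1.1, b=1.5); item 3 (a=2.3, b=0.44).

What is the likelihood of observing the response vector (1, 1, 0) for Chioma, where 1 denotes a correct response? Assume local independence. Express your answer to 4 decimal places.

P(θ) = 1 / (1 + exp(−a(θ − b)))
P_1 = 1/(1+e^{2.4875}) = 0.0767
P_2 = 1/(1+e^{1.8590}) = 0.1348
P_3 = 1/(1+e^{1.4490}) = 0.1902
L = P_1 × P_2 × (1−P_3) = 0.0767 × 0.1348 × 0.8098 = 0.00838

0.0084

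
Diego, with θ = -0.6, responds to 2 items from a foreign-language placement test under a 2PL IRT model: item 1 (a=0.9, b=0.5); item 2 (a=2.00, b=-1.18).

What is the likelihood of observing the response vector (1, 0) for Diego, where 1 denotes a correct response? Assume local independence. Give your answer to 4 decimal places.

P(θ) = 1 / (1 + exp(−a(θ − b)))
P_1 = 1/(1+e^{0.9900}) = 0.2709
P_2 = 1/(1+e^{-1.1600}) = 0.7613
L = P_1 × (1−P_2) = 0.2709 × 0.2387 = 0.06466

0.0647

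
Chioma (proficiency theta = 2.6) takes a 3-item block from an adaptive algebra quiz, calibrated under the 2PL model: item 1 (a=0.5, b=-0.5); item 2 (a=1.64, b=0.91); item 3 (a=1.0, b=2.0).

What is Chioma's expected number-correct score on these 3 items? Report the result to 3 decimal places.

P(theta) = 1 / (1 + exp(−a(theta − b)))
P_1 = 1/(1+e^{-1.5500}) = 0.8249
P_2 = 1/(1+e^{-2.7716}) = 0.9411
P_3 = 1/(1+e^{-0.6000}) = 0.6457
E[score] = 0.8249 + 0.9411 + 0.6457 = 2.4117

2.412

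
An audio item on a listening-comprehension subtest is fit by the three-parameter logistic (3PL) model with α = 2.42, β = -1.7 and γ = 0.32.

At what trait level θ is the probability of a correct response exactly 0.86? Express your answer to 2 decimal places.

-1.14

P(θ) = γ + (1 − γ) · 1 / (1 + exp(−α(θ − β)))
Remove guessing floor: (0.86 − 0.32)/(1 − 0.32) = 0.7941
logit = ln(0.7941/0.2059) = 1.3499
θ = β + logit/(α) = -1.7 + 1.3499/2.4200 = -1.1422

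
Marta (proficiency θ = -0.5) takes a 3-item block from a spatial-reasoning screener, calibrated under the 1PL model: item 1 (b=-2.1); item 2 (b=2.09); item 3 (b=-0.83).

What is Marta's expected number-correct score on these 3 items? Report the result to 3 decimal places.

1.484

P(θ) = 1 / (1 + exp(−(θ − b)))
P_1 = 1/(1+e^{-1.6000}) = 0.8320
P_2 = 1/(1+e^{2.5900}) = 0.0698
P_3 = 1/(1+e^{-0.3300}) = 0.5818
E[score] = 0.8320 + 0.0698 + 0.5818 = 1.4836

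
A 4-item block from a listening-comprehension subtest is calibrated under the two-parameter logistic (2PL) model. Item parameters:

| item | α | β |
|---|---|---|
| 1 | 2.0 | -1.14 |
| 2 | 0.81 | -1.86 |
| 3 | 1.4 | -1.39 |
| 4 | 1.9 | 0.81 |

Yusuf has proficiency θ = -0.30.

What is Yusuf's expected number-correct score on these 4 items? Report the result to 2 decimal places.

2.55

P(θ) = 1 / (1 + exp(−α(θ − β)))
P_1 = 1/(1+e^{-1.6800}) = 0.8429
P_2 = 1/(1+e^{-1.2636}) = 0.7796
P_3 = 1/(1+e^{-1.5260}) = 0.8214
P_4 = 1/(1+e^{2.1090}) = 0.1082
E[score] = 0.8429 + 0.7796 + 0.8214 + 0.1082 = 2.5522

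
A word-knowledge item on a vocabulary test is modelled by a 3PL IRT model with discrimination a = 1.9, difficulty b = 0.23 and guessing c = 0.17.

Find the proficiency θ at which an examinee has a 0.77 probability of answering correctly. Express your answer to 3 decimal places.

0.735

P(θ) = c + (1 − c) · 1 / (1 + exp(−a(θ − b)))
Remove guessing floor: (0.77 − 0.17)/(1 − 0.17) = 0.7229
logit = ln(0.7229/0.2771) = 0.9589
θ = b + logit/(a) = 0.23 + 0.9589/1.9000 = 0.7347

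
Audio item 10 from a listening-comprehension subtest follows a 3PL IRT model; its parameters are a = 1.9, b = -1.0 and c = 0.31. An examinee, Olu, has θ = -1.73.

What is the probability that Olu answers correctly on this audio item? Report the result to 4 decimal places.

P(θ) = c + (1 − c) · 1 / (1 + exp(−a(θ − b)))
Exponent: 1.9 × (-1.73 − (-1.0)) = -1.3870
1/(1 + e^{1.3870}) = 0.1999
P = 0.31 + 0.69 × 0.1999 = 0.4479

0.4479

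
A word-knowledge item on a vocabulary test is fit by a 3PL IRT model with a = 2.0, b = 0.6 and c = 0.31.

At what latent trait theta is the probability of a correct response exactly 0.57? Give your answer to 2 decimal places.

P(theta) = c + (1 − c) · 1 / (1 + exp(−a(theta − b)))
Remove guessing floor: (0.57 − 0.31)/(1 − 0.31) = 0.3768
logit = ln(0.3768/0.6232) = -0.5031
theta = b + logit/(a) = 0.6 + (-0.5031)/2.0000 = 0.3484

0.35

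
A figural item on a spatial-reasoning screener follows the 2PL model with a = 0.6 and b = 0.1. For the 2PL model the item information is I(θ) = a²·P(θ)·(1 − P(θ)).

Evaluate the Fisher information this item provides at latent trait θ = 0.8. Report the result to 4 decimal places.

0.0861

P = 1/(1+e^{-0.4200}) = 0.6035
P(1−P) = 0.6035 × 0.3965 = 0.2393
I = a² × P(1−P) = 0.6² × 0.2393 = 0.08614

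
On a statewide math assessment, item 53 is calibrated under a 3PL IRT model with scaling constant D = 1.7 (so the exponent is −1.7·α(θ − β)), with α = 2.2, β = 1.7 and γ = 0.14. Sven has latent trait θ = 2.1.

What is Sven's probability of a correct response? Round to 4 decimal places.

0.8426

P(θ) = γ + (1 − γ) · 1 / (1 + exp(−D·α(θ − β)))
Exponent: 1.7 × 2.2 × (2.1 − 1.7) = 1.4960
1/(1 + e^{-1.4960}) = 0.8170
P = 0.14 + 0.86 × 0.8170 = 0.8426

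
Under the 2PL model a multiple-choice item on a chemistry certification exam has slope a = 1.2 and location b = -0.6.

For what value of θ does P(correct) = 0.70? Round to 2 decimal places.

0.11

P(θ) = 1 / (1 + exp(−a(θ − b)))
logit = ln(0.7000/0.3000) = 0.8473
θ = b + logit/(a) = -0.6 + 0.8473/1.2000 = 0.1061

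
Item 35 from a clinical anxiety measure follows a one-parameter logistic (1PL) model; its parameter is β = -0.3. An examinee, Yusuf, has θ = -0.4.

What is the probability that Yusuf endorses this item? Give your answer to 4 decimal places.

P(θ) = 1 / (1 + exp(−(θ − β)))
Exponent: (-0.4 − (-0.3)) = -0.1000
1/(1 + e^{0.1000}) = 0.4750
P = 0.4750

0.4750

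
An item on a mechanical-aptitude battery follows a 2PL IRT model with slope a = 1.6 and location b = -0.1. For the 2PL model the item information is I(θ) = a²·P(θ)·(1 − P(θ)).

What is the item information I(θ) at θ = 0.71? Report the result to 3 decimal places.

0.432

P = 1/(1+e^{-1.2960}) = 0.7852
P(1−P) = 0.7852 × 0.2148 = 0.1687
I = a² × P(1−P) = 1.6² × 0.1687 = 0.43183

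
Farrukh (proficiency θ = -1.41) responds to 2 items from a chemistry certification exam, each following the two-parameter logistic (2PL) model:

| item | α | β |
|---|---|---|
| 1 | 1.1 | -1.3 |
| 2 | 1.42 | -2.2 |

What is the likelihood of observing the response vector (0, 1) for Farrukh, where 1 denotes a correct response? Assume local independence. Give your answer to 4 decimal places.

P(θ) = 1 / (1 + exp(−α(θ − β)))
P_1 = 1/(1+e^{0.1210}) = 0.4698
P_2 = 1/(1+e^{-1.1218}) = 0.7543
L = (1−P_1) × P_2 = 0.5302 × 0.7543 = 0.39995

0.4000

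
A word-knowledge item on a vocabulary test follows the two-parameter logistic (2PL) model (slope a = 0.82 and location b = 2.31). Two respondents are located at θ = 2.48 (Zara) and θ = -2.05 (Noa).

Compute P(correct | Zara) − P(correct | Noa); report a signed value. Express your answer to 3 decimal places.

P(θ) = 1 / (1 + exp(−a(θ − b)))
P(Zara) = 0.5348  [exponent 0.1394]
P(Noa) = 0.0272  [exponent -3.5752]
Difference = 0.5348 − 0.0272 = 0.5075

0.508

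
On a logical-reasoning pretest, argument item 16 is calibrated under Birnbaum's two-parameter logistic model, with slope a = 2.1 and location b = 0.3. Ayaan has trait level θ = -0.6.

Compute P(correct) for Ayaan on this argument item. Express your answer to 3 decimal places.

P(θ) = 1 / (1 + exp(−a(θ − b)))
Exponent: 2.1 × (-0.6 − 0.3) = -1.8900
1/(1 + e^{1.8900}) = 0.1312

0.131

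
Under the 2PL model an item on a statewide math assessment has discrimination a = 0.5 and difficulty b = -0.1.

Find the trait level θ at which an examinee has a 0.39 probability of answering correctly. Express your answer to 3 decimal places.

P(θ) = 1 / (1 + exp(−a(θ − b)))
logit = ln(0.3900/0.6100) = -0.4473
θ = b + logit/(a) = -0.1 + (-0.4473)/0.5000 = -0.9946

-0.995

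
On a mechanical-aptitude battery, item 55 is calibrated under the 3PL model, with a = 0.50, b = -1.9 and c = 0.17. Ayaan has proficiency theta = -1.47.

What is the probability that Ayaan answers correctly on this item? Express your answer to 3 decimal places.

0.629

P(theta) = c + (1 − c) · 1 / (1 + exp(−a(theta − b)))
Exponent: 0.50 × (-1.47 − (-1.9)) = 0.2150
1/(1 + e^{-0.2150}) = 0.5535
P = 0.17 + 0.83 × 0.5535 = 0.6294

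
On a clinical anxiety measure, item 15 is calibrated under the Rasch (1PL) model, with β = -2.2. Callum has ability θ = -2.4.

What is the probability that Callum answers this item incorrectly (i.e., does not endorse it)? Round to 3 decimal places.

P(θ) = 1 / (1 + exp(−(θ − β)))
Exponent: (-2.4 − (-2.2)) = -0.2000
1/(1 + e^{0.2000}) = 0.4502
P = 0.4502
P(incorrect) = 1 − 0.4502 = 0.5498

0.550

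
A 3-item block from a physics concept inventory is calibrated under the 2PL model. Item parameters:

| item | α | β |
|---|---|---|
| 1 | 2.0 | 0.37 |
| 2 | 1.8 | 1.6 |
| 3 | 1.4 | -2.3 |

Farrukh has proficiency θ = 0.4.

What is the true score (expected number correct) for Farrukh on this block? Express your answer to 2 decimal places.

1.60

P(θ) = 1 / (1 + exp(−α(θ − β)))
P_1 = 1/(1+e^{-0.0600}) = 0.5150
P_2 = 1/(1+e^{2.1600}) = 0.1034
P_3 = 1/(1+e^{-3.7800}) = 0.9777
E[score] = 0.5150 + 0.1034 + 0.9777 = 1.5961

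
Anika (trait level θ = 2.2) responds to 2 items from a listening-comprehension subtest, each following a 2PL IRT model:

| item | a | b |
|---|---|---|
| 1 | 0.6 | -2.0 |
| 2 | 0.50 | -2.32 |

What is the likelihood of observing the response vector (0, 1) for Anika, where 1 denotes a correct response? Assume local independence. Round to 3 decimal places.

0.067

P(θ) = 1 / (1 + exp(−a(θ − b)))
P_1 = 1/(1+e^{-2.5200}) = 0.9255
P_2 = 1/(1+e^{-2.2600}) = 0.9055
L = (1−P_1) × P_2 = 0.0745 × 0.9055 = 0.06743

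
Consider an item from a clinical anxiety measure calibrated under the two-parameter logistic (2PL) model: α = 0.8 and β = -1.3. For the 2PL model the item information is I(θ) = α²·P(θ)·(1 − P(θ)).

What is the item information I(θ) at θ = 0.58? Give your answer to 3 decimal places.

P = 1/(1+e^{-1.5040}) = 0.8182
P(1−P) = 0.8182 × 0.1818 = 0.1488
I = α² × P(1−P) = 0.8² × 0.1488 = 0.09521

0.095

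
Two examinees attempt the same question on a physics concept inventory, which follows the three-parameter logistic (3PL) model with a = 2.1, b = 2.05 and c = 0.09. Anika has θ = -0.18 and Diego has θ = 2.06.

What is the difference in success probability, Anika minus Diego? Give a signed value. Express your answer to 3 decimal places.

P(θ) = c + (1 − c) · 1 / (1 + exp(−a(θ − b)))
P(Anika) = 0.0983  [exponent -4.6830]
P(Diego) = 0.5498  [exponent 0.0210]
Difference = 0.0983 − 0.5498 = -0.4514

-0.451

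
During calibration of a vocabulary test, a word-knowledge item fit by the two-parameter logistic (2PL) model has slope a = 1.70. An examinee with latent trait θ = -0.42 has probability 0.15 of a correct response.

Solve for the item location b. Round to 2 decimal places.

P(θ) = 1 / (1 + exp(−a(θ − b)))
logit(0.15) = ln(0.15/0.85) = -1.7346
b = θ − logit/(a) = -0.42 − (-1.7346)/1.7000 = 0.6004

0.60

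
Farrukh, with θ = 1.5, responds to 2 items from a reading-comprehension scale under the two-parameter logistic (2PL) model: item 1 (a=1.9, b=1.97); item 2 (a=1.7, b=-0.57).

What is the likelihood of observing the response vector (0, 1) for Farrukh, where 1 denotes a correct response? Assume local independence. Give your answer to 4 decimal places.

0.6891

P(θ) = 1 / (1 + exp(−a(θ − b)))
P_1 = 1/(1+e^{0.8930}) = 0.2905
P_2 = 1/(1+e^{-3.5190}) = 0.9712
L = (1−P_1) × P_2 = 0.7095 × 0.9712 = 0.68909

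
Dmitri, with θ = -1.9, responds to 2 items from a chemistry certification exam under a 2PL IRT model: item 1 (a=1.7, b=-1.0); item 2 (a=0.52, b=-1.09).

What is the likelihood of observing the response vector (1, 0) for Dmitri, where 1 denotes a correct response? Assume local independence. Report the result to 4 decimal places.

P(θ) = 1 / (1 + exp(−a(θ − b)))
P_1 = 1/(1+e^{1.5300}) = 0.1780
P_2 = 1/(1+e^{0.4212}) = 0.3962
L = P_1 × (1−P_2) = 0.1780 × 0.6038 = 0.10747

0.1075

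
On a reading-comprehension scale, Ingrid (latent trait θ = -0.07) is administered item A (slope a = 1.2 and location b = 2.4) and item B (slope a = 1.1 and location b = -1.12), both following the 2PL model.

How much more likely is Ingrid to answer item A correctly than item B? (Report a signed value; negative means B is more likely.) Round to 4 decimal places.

P(θ) = 1 / (1 + exp(−a(θ − b)))
P_A = 0.0491
P_B = 0.7604
P_A − P_B = -0.7113

-0.7113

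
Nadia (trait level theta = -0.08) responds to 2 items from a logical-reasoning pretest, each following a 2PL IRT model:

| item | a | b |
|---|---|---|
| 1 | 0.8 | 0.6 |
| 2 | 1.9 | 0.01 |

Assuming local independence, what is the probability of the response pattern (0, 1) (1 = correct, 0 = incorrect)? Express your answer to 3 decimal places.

P(theta) = 1 / (1 + exp(−a(theta − b)))
P_1 = 1/(1+e^{0.5440}) = 0.3673
P_2 = 1/(1+e^{0.1710}) = 0.4574
L = (1−P_1) × P_2 = 0.6327 × 0.4574 = 0.28939

0.289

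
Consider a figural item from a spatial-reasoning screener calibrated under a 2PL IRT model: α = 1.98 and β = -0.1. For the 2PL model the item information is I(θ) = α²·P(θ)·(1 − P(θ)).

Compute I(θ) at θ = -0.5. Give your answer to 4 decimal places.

P = 1/(1+e^{0.7920}) = 0.3117
P(1−P) = 0.3117 × 0.6883 = 0.2146
I = α² × P(1−P) = 1.98² × 0.2146 = 0.84115

0.8412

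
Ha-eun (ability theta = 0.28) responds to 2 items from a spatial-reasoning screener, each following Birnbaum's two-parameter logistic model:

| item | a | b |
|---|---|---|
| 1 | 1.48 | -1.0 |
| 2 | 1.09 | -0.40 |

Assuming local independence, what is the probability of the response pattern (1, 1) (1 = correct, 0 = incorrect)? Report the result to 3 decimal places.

0.589

P(theta) = 1 / (1 + exp(−a(theta − b)))
P_1 = 1/(1+e^{-1.8944}) = 0.8693
P_2 = 1/(1+e^{-0.7412}) = 0.6773
L = P_1 × P_2 = 0.8693 × 0.6773 = 0.58871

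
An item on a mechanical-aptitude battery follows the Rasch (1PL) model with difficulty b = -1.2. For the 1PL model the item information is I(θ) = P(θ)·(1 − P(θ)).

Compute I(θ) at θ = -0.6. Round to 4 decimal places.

P = 1/(1+e^{-0.6000}) = 0.6457
P(1−P) = 0.6457 × 0.3543 = 0.2288
I = P(1−P) = 0.22878

0.2288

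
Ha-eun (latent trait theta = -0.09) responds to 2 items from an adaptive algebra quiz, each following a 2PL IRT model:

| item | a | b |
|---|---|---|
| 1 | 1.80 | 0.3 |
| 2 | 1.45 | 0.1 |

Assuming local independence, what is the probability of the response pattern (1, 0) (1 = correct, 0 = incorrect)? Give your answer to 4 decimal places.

P(theta) = 1 / (1 + exp(−a(theta − b)))
P_1 = 1/(1+e^{0.7020}) = 0.3314
P_2 = 1/(1+e^{0.2755}) = 0.4316
L = P_1 × (1−P_2) = 0.3314 × 0.5684 = 0.18836

0.1884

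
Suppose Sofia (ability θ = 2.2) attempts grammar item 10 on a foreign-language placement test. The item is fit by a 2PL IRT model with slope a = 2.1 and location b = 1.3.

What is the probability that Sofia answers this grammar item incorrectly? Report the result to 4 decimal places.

P(θ) = 1 / (1 + exp(−a(θ − b)))
Exponent: 2.1 × (2.2 − 1.3) = 1.8900
1/(1 + e^{-1.8900}) = 0.8688
P(incorrect) = 1 − 0.8688 = 0.1312

0.1312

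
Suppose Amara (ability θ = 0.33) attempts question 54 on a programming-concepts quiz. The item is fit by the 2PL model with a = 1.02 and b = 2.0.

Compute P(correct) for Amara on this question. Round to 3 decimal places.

P(θ) = 1 / (1 + exp(−a(θ − b)))
Exponent: 1.02 × (0.33 − 2.0) = -1.7034
1/(1 + e^{1.7034}) = 0.1540

0.154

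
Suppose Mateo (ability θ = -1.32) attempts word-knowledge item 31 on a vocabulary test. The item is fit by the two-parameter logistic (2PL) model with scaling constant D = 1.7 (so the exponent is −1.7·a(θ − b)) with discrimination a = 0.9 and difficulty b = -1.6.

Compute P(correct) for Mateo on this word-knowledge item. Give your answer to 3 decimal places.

P(θ) = 1 / (1 + exp(−D·a(θ − b)))
Exponent: 1.7 × 0.9 × (-1.32 − (-1.6)) = 0.4284
1/(1 + e^{-0.4284}) = 0.6055
P = 0.6055

0.605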